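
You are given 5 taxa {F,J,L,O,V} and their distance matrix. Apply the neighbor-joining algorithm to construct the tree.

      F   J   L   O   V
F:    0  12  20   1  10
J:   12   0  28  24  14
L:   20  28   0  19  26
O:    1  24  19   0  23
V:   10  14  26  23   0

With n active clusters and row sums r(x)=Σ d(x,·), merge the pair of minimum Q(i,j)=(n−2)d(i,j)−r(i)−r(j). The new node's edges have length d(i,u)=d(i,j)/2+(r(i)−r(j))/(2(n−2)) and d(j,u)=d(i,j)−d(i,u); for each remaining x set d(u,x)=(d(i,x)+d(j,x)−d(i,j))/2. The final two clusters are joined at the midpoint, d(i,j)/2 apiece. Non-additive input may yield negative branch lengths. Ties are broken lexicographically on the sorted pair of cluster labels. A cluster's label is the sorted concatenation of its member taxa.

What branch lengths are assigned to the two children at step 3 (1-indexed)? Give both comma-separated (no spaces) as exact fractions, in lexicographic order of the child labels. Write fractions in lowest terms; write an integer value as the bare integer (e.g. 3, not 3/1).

35/8,43/8

step 1: merge (J,V) at d=14, Q=-109; branch lengths J→47/6, V→37/6; new cluster JV
  updated: d(F,JV)=4, d(JV,L)=20, d(JV,O)=33/2
step 2: merge (F,O) at d=1, Q=-119/2; branch lengths F→-19/8, O→27/8; new cluster FO
  updated: d(FO,JV)=39/4, d(FO,L)=19
step 3: merge (FO,JV) at d=39/4, Q=-195/4; branch lengths FO→35/8, JV→43/8; new cluster FJOV
  updated: d(FJOV,L)=117/8
step 4: merge (FJOV,L) at d=117/8; branch lengths FJOV→117/16, L→117/16; new cluster FJLOV
final tree: (((F:-19/8,O:27/8):35/8,(J:47/6,V:37/6):43/8):117/16,L:117/16)
total length: 315/8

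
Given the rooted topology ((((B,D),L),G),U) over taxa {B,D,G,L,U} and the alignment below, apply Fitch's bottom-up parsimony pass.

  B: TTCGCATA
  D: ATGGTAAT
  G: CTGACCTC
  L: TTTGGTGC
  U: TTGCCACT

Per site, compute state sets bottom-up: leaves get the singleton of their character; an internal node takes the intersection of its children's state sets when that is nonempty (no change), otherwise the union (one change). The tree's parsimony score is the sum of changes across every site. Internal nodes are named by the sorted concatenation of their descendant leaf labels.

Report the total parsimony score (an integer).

16

[col 0] BD: children B:{T}, D:{A} ∪→ {A,T}; cost 1
[col 0] BDL: children BD:{A,T}, L:{T} ∩→ {T}; cost 0
[col 0] BDGL: children BDL:{T}, G:{C} ∪→ {C,T}; cost 1
[col 0] BDGLU: children BDGL:{C,T}, U:{T} ∩→ {T}; cost 0
[col 1] BD: children B:{T}, D:{T} ∩→ {T}; cost 0
[col 1] BDL: children BD:{T}, L:{T} ∩→ {T}; cost 0
[col 1] BDGL: children BDL:{T}, G:{T} ∩→ {T}; cost 0
[col 1] BDGLU: children BDGL:{T}, U:{T} ∩→ {T}; cost 0
[col 2] BD: children B:{C}, D:{G} ∪→ {C,G}; cost 1
[col 2] BDL: children BD:{C,G}, L:{T} ∪→ {C,G,T}; cost 1
[col 2] BDGL: children BDL:{C,G,T}, G:{G} ∩→ {G}; cost 0
[col 2] BDGLU: children BDGL:{G}, U:{G} ∩→ {G}; cost 0
[col 3] BD: children B:{G}, D:{G} ∩→ {G}; cost 0
[col 3] BDL: children BD:{G}, L:{G} ∩→ {G}; cost 0
[col 3] BDGL: children BDL:{G}, G:{A} ∪→ {A,G}; cost 1
[col 3] BDGLU: children BDGL:{A,G}, U:{C} ∪→ {A,C,G}; cost 1
[col 4] BD: children B:{C}, D:{T} ∪→ {C,T}; cost 1
[col 4] BDL: children BD:{C,T}, L:{G} ∪→ {C,G,T}; cost 1
[col 4] BDGL: children BDL:{C,G,T}, G:{C} ∩→ {C}; cost 0
[col 4] BDGLU: children BDGL:{C}, U:{C} ∩→ {C}; cost 0
[col 5] BD: children B:{A}, D:{A} ∩→ {A}; cost 0
[col 5] BDL: children BD:{A}, L:{T} ∪→ {A,T}; cost 1
[col 5] BDGL: children BDL:{A,T}, G:{C} ∪→ {A,C,T}; cost 1
[col 5] BDGLU: children BDGL:{A,C,T}, U:{A} ∩→ {A}; cost 0
[col 6] BD: children B:{T}, D:{A} ∪→ {A,T}; cost 1
[col 6] BDL: children BD:{A,T}, L:{G} ∪→ {A,G,T}; cost 1
[col 6] BDGL: children BDL:{A,G,T}, G:{T} ∩→ {T}; cost 0
[col 6] BDGLU: children BDGL:{T}, U:{C} ∪→ {C,T}; cost 1
[col 7] BD: children B:{A}, D:{T} ∪→ {A,T}; cost 1
[col 7] BDL: children BD:{A,T}, L:{C} ∪→ {A,C,T}; cost 1
[col 7] BDGL: children BDL:{A,C,T}, G:{C} ∩→ {C}; cost 0
[col 7] BDGLU: children BDGL:{C}, U:{T} ∪→ {C,T}; cost 1
per-site changes: [2, 0, 2, 2, 2, 2, 3, 3]; total = 16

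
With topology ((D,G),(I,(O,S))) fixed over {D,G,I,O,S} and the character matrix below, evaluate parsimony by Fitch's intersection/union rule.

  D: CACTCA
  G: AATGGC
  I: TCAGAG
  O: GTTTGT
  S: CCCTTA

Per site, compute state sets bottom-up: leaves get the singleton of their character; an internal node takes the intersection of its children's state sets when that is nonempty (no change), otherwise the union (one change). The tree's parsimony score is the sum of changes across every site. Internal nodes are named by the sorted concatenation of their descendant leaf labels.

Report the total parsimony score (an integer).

DG@0: {C} ∪ {A} = {A,C} (union, +1)
OS@0: {G} ∪ {C} = {C,G} (union, +1)
IOS@0: {T} ∪ {C,G} = {C,G,T} (union, +1)
DGIOS@0: {A,C} ∩ {C,G,T} = {C} (intersection, +0)
DG@1: {A} ∩ {A} = {A} (intersection, +0)
OS@1: {T} ∪ {C} = {C,T} (union, +1)
IOS@1: {C} ∩ {C,T} = {C} (intersection, +0)
DGIOS@1: {A} ∪ {C} = {A,C} (union, +1)
DG@2: {C} ∪ {T} = {C,T} (union, +1)
OS@2: {T} ∪ {C} = {C,T} (union, +1)
IOS@2: {A} ∪ {C,T} = {A,C,T} (union, +1)
DGIOS@2: {C,T} ∩ {A,C,T} = {C,T} (intersection, +0)
DG@3: {T} ∪ {G} = {G,T} (union, +1)
OS@3: {T} ∩ {T} = {T} (intersection, +0)
IOS@3: {G} ∪ {T} = {G,T} (union, +1)
DGIOS@3: {G,T} ∩ {G,T} = {G,T} (intersection, +0)
DG@4: {C} ∪ {G} = {C,G} (union, +1)
OS@4: {G} ∪ {T} = {G,T} (union, +1)
IOS@4: {A} ∪ {G,T} = {A,G,T} (union, +1)
DGIOS@4: {C,G} ∩ {A,G,T} = {G} (intersection, +0)
DG@5: {A} ∪ {C} = {A,C} (union, +1)
OS@5: {T} ∪ {A} = {A,T} (union, +1)
IOS@5: {G} ∪ {A,T} = {A,G,T} (union, +1)
DGIOS@5: {A,C} ∩ {A,G,T} = {A} (intersection, +0)
per-site changes: [3, 2, 3, 2, 3, 3]; total = 16

16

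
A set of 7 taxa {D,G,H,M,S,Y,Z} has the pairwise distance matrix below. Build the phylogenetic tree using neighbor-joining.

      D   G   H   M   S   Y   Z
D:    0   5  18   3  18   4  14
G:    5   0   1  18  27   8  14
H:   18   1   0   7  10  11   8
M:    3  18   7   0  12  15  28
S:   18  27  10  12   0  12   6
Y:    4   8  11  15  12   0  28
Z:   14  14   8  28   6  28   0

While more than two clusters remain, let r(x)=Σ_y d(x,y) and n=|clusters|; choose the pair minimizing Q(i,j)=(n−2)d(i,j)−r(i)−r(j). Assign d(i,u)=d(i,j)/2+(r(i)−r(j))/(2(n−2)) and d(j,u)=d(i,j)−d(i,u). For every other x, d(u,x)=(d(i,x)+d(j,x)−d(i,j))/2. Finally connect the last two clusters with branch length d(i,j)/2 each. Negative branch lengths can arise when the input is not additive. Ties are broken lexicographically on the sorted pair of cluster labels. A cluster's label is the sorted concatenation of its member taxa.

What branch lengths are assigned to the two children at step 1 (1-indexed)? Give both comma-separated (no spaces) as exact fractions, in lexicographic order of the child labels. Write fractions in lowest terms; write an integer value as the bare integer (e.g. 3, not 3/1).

17/10,43/10

1. join S+Z (d=6, Q=-153) ⇒ SZ; edges |S|=17/10, |Z|=43/10
  updated: d(D,SZ)=13, d(G,SZ)=35/2, d(H,SZ)=6, d(M,SZ)=17, d(SZ,Y)=17
2. join D+M (d=3, Q=-91) ⇒ DM; edges |D|=-5/8, |M|=29/8
  updated: d(DM,G)=10, d(DM,H)=11, d(DM,SZ)=27/2, d(DM,Y)=8
3. join H+SZ (d=6, Q=-65) ⇒ HSZ; edges |H|=-7/6, |SZ|=43/6
  updated: d(DM,HSZ)=37/4, d(G,HSZ)=25/4, d(HSZ,Y)=11
4. join DM+Y (d=8, Q=-153/4) ⇒ DMY; edges |DM|=65/16, |Y|=63/16
  updated: d(DMY,G)=5, d(DMY,HSZ)=49/8
5. join DMY+G (d=5, Q=-139/8) ⇒ DGMY; edges |DMY|=39/16, |G|=41/16
  updated: d(DGMY,HSZ)=59/16
6. join DGMY+HSZ (d=59/16) ⇒ DGHMSYZ; edges |DGMY|=59/32, |HSZ|=59/32
final tree: ((((D:-5/8,M:29/8):65/16,Y:63/16):39/16,G:41/16):59/32,(H:-7/6,(S:17/10,Z:43/10):43/6):59/32)
total length: 507/16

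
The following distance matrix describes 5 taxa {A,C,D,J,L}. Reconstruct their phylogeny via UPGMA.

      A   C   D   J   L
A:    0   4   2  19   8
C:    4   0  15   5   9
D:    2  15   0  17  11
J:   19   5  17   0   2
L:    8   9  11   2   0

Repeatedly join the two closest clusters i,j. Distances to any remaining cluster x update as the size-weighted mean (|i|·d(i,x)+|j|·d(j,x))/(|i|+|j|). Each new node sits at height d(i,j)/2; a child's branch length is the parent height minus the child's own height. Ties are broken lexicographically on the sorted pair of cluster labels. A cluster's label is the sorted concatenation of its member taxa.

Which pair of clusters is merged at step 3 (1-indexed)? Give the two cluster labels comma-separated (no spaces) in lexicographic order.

C,JL

1. join A+D (d=2) ⇒ AD; edges |A|=1, |D|=1
  updated: d(AD,C)=19/2, d(AD,J)=18, d(AD,L)=19/2
2. join J+L (d=2) ⇒ JL; edges |J|=1, |L|=1
  updated: d(AD,JL)=55/4, d(C,JL)=7
3. join C+JL (d=7) ⇒ CJL; edges |C|=7/2, |JL|=5/2
  updated: d(AD,CJL)=37/3
4. join AD+CJL (d=37/3) ⇒ ACDJL; edges |AD|=31/6, |CJL|=8/3
final tree: ((A:1,D:1):31/6,(C:7/2,(J:1,L:1):5/2):8/3)
total length: 107/6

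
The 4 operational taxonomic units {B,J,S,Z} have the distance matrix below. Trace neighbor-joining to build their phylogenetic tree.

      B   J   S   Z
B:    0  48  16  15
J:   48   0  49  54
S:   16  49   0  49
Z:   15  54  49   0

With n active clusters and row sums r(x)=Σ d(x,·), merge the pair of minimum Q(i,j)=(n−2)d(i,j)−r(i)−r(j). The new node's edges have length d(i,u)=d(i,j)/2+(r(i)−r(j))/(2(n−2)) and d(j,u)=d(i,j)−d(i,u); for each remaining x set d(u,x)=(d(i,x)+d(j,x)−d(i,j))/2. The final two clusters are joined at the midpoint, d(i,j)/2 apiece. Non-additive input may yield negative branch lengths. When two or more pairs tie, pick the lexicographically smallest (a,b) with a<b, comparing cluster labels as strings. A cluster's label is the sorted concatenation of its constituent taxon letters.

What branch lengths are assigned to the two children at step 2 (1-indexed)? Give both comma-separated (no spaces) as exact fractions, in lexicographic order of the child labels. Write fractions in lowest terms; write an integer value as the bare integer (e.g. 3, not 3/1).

step 1: merge (B,Z) at d=15, Q=-167; branch lengths B→-9/4, Z→69/4; new cluster BZ
  updated: d(BZ,J)=87/2, d(BZ,S)=25
step 2: merge (BZ,J) at d=87/2, Q=-235/2; branch lengths BZ→39/4, J→135/4; new cluster BJZ
  updated: d(BJZ,S)=61/4
step 3: merge (BJZ,S) at d=61/4; branch lengths BJZ→61/8, S→61/8; new cluster BJSZ
final tree: (((B:-9/4,Z:69/4):39/4,J:135/4):61/8,S:61/8)
total length: 295/4

39/4,135/4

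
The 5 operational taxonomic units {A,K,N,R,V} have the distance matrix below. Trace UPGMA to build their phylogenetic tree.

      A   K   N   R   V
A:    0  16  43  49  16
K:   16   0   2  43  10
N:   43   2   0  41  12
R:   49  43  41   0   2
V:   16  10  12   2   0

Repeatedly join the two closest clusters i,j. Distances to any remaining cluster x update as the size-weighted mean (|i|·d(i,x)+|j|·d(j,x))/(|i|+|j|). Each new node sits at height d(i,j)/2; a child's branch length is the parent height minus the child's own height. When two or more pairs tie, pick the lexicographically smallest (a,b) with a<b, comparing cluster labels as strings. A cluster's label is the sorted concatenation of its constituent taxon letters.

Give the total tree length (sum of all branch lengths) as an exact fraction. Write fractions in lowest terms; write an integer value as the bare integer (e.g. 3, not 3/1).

iteration 1: select K,N (d=2); attach at lengths (1, 1); label the merged cluster KN
  updated: d(A,KN)=59/2, d(KN,R)=42, d(KN,V)=11
iteration 2: select R,V (d=2); attach at lengths (1, 1); label the merged cluster RV
  updated: d(A,RV)=65/2, d(KN,RV)=53/2
iteration 3: select KN,RV (d=53/2); attach at lengths (49/4, 49/4); label the merged cluster KNRV
  updated: d(A,KNRV)=31
iteration 4: select A,KNRV (d=31); attach at lengths (31/2, 9/4); label the merged cluster AKNRV
final tree: (A:31/2,((K:1,N:1):49/4,(R:1,V:1):49/4):9/4)
total length: 185/4

185/4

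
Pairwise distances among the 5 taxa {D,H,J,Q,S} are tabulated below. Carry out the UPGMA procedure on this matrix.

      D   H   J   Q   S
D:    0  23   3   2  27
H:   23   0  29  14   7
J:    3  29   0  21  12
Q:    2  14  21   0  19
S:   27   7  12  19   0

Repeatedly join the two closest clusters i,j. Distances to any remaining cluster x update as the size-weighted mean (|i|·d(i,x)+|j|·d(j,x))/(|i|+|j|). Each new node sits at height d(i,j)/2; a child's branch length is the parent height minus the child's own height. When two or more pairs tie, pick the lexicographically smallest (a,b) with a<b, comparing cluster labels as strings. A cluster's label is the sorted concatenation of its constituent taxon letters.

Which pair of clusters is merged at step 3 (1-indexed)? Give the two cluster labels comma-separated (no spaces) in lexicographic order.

1. join D+Q (d=2) ⇒ DQ; edges |D|=1, |Q|=1
  updated: d(DQ,H)=37/2, d(DQ,J)=12, d(DQ,S)=23
2. join H+S (d=7) ⇒ HS; edges |H|=7/2, |S|=7/2
  updated: d(DQ,HS)=83/4, d(HS,J)=41/2
3. join DQ+J (d=12) ⇒ DJQ; edges |DQ|=5, |J|=6
  updated: d(DJQ,HS)=62/3
4. join DJQ+HS (d=62/3) ⇒ DHJQS; edges |DJQ|=13/3, |HS|=41/6
final tree: (((D:1,Q:1):5,J:6):13/3,(H:7/2,S:7/2):41/6)
total length: 187/6

DQ,J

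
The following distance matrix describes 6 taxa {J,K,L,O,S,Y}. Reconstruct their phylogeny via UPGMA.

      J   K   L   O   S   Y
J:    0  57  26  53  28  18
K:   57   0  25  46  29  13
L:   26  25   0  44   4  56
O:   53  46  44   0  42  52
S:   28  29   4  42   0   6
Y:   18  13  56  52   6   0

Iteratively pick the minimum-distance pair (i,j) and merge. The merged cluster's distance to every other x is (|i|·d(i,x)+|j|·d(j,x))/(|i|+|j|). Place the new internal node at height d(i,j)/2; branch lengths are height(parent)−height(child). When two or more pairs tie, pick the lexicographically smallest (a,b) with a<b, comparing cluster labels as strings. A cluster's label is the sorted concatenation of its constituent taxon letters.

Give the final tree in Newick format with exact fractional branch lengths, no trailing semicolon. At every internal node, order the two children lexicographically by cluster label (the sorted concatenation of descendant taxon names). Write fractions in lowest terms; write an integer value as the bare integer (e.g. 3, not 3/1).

(((J:27/2,(L:2,S:2):23/2):29/12,(K:13/2,Y:13/2):113/12):467/60,O:237/10)

iteration 1: select L,S (d=4); attach at lengths (2, 2); label the merged cluster LS
  updated: d(J,LS)=27, d(K,LS)=27, d(LS,O)=43, d(LS,Y)=31
iteration 2: select K,Y (d=13); attach at lengths (13/2, 13/2); label the merged cluster KY
  updated: d(J,KY)=75/2, d(KY,LS)=29, d(KY,O)=49
iteration 3: select J,LS (d=27); attach at lengths (27/2, 23/2); label the merged cluster JLS
  updated: d(JLS,KY)=191/6, d(JLS,O)=139/3
iteration 4: select JLS,KY (d=191/6); attach at lengths (29/12, 113/12); label the merged cluster JKLSY
  updated: d(JKLSY,O)=237/5
iteration 5: select JKLSY,O (d=237/5); attach at lengths (467/60, 237/10); label the merged cluster JKLOSY
final tree: (((J:27/2,(L:2,S:2):23/2):29/12,(K:13/2,Y:13/2):113/12):467/60,O:237/10)
total length: 5119/60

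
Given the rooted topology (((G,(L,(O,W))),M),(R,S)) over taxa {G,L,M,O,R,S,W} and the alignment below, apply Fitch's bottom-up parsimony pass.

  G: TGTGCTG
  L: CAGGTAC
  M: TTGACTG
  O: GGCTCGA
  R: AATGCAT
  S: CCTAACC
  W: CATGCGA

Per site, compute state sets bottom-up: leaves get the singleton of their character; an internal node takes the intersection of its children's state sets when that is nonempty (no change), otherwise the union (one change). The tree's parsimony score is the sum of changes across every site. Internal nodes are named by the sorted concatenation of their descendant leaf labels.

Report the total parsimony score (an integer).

24

[col 0] OW: children O:{G}, W:{C} ∪→ {C,G}; cost 1
[col 0] LOW: children L:{C}, OW:{C,G} ∩→ {C}; cost 0
[col 0] GLOW: children G:{T}, LOW:{C} ∪→ {C,T}; cost 1
[col 0] GLMOW: children GLOW:{C,T}, M:{T} ∩→ {T}; cost 0
[col 0] RS: children R:{A}, S:{C} ∪→ {A,C}; cost 1
[col 0] GLMORSW: children GLMOW:{T}, RS:{A,C} ∪→ {A,C,T}; cost 1
[col 1] OW: children O:{G}, W:{A} ∪→ {A,G}; cost 1
[col 1] LOW: children L:{A}, OW:{A,G} ∩→ {A}; cost 0
[col 1] GLOW: children G:{G}, LOW:{A} ∪→ {A,G}; cost 1
[col 1] GLMOW: children GLOW:{A,G}, M:{T} ∪→ {A,G,T}; cost 1
[col 1] RS: children R:{A}, S:{C} ∪→ {A,C}; cost 1
[col 1] GLMORSW: children GLMOW:{A,G,T}, RS:{A,C} ∩→ {A}; cost 0
[col 2] OW: children O:{C}, W:{T} ∪→ {C,T}; cost 1
[col 2] LOW: children L:{G}, OW:{C,T} ∪→ {C,G,T}; cost 1
[col 2] GLOW: children G:{T}, LOW:{C,G,T} ∩→ {T}; cost 0
[col 2] GLMOW: children GLOW:{T}, M:{G} ∪→ {G,T}; cost 1
[col 2] RS: children R:{T}, S:{T} ∩→ {T}; cost 0
[col 2] GLMORSW: children GLMOW:{G,T}, RS:{T} ∩→ {T}; cost 0
[col 3] OW: children O:{T}, W:{G} ∪→ {G,T}; cost 1
[col 3] LOW: children L:{G}, OW:{G,T} ∩→ {G}; cost 0
[col 3] GLOW: children G:{G}, LOW:{G} ∩→ {G}; cost 0
[col 3] GLMOW: children GLOW:{G}, M:{A} ∪→ {A,G}; cost 1
[col 3] RS: children R:{G}, S:{A} ∪→ {A,G}; cost 1
[col 3] GLMORSW: children GLMOW:{A,G}, RS:{A,G} ∩→ {A,G}; cost 0
[col 4] OW: children O:{C}, W:{C} ∩→ {C}; cost 0
[col 4] LOW: children L:{T}, OW:{C} ∪→ {C,T}; cost 1
[col 4] GLOW: children G:{C}, LOW:{C,T} ∩→ {C}; cost 0
[col 4] GLMOW: children GLOW:{C}, M:{C} ∩→ {C}; cost 0
[col 4] RS: children R:{C}, S:{A} ∪→ {A,C}; cost 1
[col 4] GLMORSW: children GLMOW:{C}, RS:{A,C} ∩→ {C}; cost 0
[col 5] OW: children O:{G}, W:{G} ∩→ {G}; cost 0
[col 5] LOW: children L:{A}, OW:{G} ∪→ {A,G}; cost 1
[col 5] GLOW: children G:{T}, LOW:{A,G} ∪→ {A,G,T}; cost 1
[col 5] GLMOW: children GLOW:{A,G,T}, M:{T} ∩→ {T}; cost 0
[col 5] RS: children R:{A}, S:{C} ∪→ {A,C}; cost 1
[col 5] GLMORSW: children GLMOW:{T}, RS:{A,C} ∪→ {A,C,T}; cost 1
[col 6] OW: children O:{A}, W:{A} ∩→ {A}; cost 0
[col 6] LOW: children L:{C}, OW:{A} ∪→ {A,C}; cost 1
[col 6] GLOW: children G:{G}, LOW:{A,C} ∪→ {A,C,G}; cost 1
[col 6] GLMOW: children GLOW:{A,C,G}, M:{G} ∩→ {G}; cost 0
[col 6] RS: children R:{T}, S:{C} ∪→ {C,T}; cost 1
[col 6] GLMORSW: children GLMOW:{G}, RS:{C,T} ∪→ {C,G,T}; cost 1
per-site changes: [4, 4, 3, 3, 2, 4, 4]; total = 24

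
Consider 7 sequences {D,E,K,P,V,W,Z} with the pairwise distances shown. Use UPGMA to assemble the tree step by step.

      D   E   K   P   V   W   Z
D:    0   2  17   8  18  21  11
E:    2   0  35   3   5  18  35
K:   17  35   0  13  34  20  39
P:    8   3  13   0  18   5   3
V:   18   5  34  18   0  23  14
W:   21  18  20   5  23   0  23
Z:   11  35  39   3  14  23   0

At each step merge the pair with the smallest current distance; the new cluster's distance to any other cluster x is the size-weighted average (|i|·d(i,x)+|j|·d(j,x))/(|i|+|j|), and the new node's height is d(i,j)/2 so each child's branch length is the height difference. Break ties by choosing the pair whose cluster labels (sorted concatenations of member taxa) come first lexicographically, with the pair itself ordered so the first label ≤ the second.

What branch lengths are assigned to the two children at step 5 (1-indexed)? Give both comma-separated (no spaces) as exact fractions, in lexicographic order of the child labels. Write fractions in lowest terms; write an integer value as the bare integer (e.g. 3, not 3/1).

step 1: merge (D,E) at d=2; branch lengths D→1, E→1; new cluster DE
  updated: d(DE,K)=26, d(DE,P)=11/2, d(DE,V)=23/2, d(DE,W)=39/2, d(DE,Z)=23
step 2: merge (P,Z) at d=3; branch lengths P→3/2, Z→3/2; new cluster PZ
  updated: d(DE,PZ)=57/4, d(K,PZ)=26, d(PZ,V)=16, d(PZ,W)=14
step 3: merge (DE,V) at d=23/2; branch lengths DE→19/4, V→23/4; new cluster DEV
  updated: d(DEV,K)=86/3, d(DEV,PZ)=89/6, d(DEV,W)=62/3
step 4: merge (PZ,W) at d=14; branch lengths PZ→11/2, W→7; new cluster PWZ
  updated: d(DEV,PWZ)=151/9, d(K,PWZ)=24
step 5: merge (DEV,PWZ) at d=151/9; branch lengths DEV→95/36, PWZ→25/18; new cluster DEPVWZ
  updated: d(DEPVWZ,K)=79/3
step 6: merge (DEPVWZ,K) at d=79/3; branch lengths DEPVWZ→43/9, K→79/6; new cluster DEKPVWZ
final tree: ((((D:1,E:1):19/4,V:23/4):95/36,((P:3/2,Z:3/2):11/2,W:7):25/18):43/9,K:79/6)
total length: 1799/36

95/36,25/18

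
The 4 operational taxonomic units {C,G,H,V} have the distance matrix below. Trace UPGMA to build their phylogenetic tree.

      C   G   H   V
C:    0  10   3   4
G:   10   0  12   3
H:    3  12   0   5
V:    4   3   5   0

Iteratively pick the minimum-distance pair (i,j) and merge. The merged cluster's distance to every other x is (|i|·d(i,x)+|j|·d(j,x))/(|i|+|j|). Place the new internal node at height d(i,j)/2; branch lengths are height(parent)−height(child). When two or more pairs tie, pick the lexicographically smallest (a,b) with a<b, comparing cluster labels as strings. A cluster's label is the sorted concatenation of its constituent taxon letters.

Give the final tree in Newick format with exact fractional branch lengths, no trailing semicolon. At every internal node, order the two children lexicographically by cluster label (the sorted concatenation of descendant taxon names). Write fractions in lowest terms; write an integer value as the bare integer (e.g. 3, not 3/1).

step 1: merge (C,H) at d=3; branch lengths C→3/2, H→3/2; new cluster CH
  updated: d(CH,G)=11, d(CH,V)=9/2
step 2: merge (G,V) at d=3; branch lengths G→3/2, V→3/2; new cluster GV
  updated: d(CH,GV)=31/4
step 3: merge (CH,GV) at d=31/4; branch lengths CH→19/8, GV→19/8; new cluster CGHV
final tree: ((C:3/2,H:3/2):19/8,(G:3/2,V:3/2):19/8)
total length: 43/4

((C:3/2,H:3/2):19/8,(G:3/2,V:3/2):19/8)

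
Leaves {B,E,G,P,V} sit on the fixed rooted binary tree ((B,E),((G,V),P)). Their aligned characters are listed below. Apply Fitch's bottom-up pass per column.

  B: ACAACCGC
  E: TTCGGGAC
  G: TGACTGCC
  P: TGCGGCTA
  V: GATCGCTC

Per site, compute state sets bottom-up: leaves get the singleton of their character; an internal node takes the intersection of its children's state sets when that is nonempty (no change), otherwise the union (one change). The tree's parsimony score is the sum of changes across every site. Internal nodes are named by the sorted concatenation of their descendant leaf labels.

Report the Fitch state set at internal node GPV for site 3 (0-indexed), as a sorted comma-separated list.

C,G

site 0, node BE: B={A} ∪ E={T} → {A,T} (+1)
site 0, node GV: G={T} ∪ V={G} → {G,T} (+1)
site 0, node GPV: GV={G,T} ∩ P={T} → {T} (+0)
site 0, node BEGPV: BE={A,T} ∩ GPV={T} → {T} (+0)
site 1, node BE: B={C} ∪ E={T} → {C,T} (+1)
site 1, node GV: G={G} ∪ V={A} → {A,G} (+1)
site 1, node GPV: GV={A,G} ∩ P={G} → {G} (+0)
site 1, node BEGPV: BE={C,T} ∪ GPV={G} → {C,G,T} (+1)
site 2, node BE: B={A} ∪ E={C} → {A,C} (+1)
site 2, node GV: G={A} ∪ V={T} → {A,T} (+1)
site 2, node GPV: GV={A,T} ∪ P={C} → {A,C,T} (+1)
site 2, node BEGPV: BE={A,C} ∩ GPV={A,C,T} → {A,C} (+0)
site 3, node BE: B={A} ∪ E={G} → {A,G} (+1)
site 3, node GV: G={C} ∩ V={C} → {C} (+0)
site 3, node GPV: GV={C} ∪ P={G} → {C,G} (+1)
site 3, node BEGPV: BE={A,G} ∩ GPV={C,G} → {G} (+0)
site 4, node BE: B={C} ∪ E={G} → {C,G} (+1)
site 4, node GV: G={T} ∪ V={G} → {G,T} (+1)
site 4, node GPV: GV={G,T} ∩ P={G} → {G} (+0)
site 4, node BEGPV: BE={C,G} ∩ GPV={G} → {G} (+0)
site 5, node BE: B={C} ∪ E={G} → {C,G} (+1)
site 5, node GV: G={G} ∪ V={C} → {C,G} (+1)
site 5, node GPV: GV={C,G} ∩ P={C} → {C} (+0)
site 5, node BEGPV: BE={C,G} ∩ GPV={C} → {C} (+0)
site 6, node BE: B={G} ∪ E={A} → {A,G} (+1)
site 6, node GV: G={C} ∪ V={T} → {C,T} (+1)
site 6, node GPV: GV={C,T} ∩ P={T} → {T} (+0)
site 6, node BEGPV: BE={A,G} ∪ GPV={T} → {A,G,T} (+1)
site 7, node BE: B={C} ∩ E={C} → {C} (+0)
site 7, node GV: G={C} ∩ V={C} → {C} (+0)
site 7, node GPV: GV={C} ∪ P={A} → {A,C} (+1)
site 7, node BEGPV: BE={C} ∩ GPV={A,C} → {C} (+0)
per-site changes: [2, 3, 3, 2, 2, 2, 3, 1]; total = 18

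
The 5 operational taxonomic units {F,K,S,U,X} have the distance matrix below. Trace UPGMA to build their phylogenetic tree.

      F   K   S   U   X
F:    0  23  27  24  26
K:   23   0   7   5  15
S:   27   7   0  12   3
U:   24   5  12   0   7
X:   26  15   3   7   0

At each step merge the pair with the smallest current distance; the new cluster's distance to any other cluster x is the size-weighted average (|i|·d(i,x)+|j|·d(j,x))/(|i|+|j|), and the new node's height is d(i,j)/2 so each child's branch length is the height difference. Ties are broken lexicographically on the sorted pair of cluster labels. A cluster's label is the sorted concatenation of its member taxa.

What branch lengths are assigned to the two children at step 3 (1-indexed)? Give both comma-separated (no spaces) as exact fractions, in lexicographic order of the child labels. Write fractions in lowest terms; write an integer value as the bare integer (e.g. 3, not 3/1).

iteration 1: select S,X (d=3); attach at lengths (3/2, 3/2); label the merged cluster SX
  updated: d(F,SX)=53/2, d(K,SX)=11, d(SX,U)=19/2
iteration 2: select K,U (d=5); attach at lengths (5/2, 5/2); label the merged cluster KU
  updated: d(F,KU)=47/2, d(KU,SX)=41/4
iteration 3: select KU,SX (d=41/4); attach at lengths (21/8, 29/8); label the merged cluster KSUX
  updated: d(F,KSUX)=25
iteration 4: select F,KSUX (d=25); attach at lengths (25/2, 59/8); label the merged cluster FKSUX
final tree: (F:25/2,((K:5/2,U:5/2):21/8,(S:3/2,X:3/2):29/8):59/8)
total length: 273/8

21/8,29/8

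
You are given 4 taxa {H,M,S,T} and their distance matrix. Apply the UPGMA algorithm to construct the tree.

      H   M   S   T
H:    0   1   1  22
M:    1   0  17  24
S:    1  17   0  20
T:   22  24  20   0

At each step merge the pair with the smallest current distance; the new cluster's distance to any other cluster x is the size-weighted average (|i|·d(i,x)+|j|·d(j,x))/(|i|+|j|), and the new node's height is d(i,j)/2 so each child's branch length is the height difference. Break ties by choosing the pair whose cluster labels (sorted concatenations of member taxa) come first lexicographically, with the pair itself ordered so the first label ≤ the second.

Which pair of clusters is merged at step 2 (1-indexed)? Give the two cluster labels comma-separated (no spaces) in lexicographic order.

1. join H+M (d=1) ⇒ HM; edges |H|=1/2, |M|=1/2
  updated: d(HM,S)=9, d(HM,T)=23
2. join HM+S (d=9) ⇒ HMS; edges |HM|=4, |S|=9/2
  updated: d(HMS,T)=22
3. join HMS+T (d=22) ⇒ HMST; edges |HMS|=13/2, |T|=11
final tree: (((H:1/2,M:1/2):4,S:9/2):13/2,T:11)
total length: 27

HM,S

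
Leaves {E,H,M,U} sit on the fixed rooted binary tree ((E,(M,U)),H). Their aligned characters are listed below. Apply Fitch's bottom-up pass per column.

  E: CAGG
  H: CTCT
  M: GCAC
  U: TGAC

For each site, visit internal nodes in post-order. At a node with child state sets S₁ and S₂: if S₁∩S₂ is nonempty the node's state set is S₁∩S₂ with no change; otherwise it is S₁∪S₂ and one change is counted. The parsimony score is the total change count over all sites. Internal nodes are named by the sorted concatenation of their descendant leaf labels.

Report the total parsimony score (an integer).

site 0, node MU: M={G} ∪ U={T} → {G,T} (+1)
site 0, node EMU: E={C} ∪ MU={G,T} → {C,G,T} (+1)
site 0, node EHMU: EMU={C,G,T} ∩ H={C} → {C} (+0)
site 1, node MU: M={C} ∪ U={G} → {C,G} (+1)
site 1, node EMU: E={A} ∪ MU={C,G} → {A,C,G} (+1)
site 1, node EHMU: EMU={A,C,G} ∪ H={T} → {A,C,G,T} (+1)
site 2, node MU: M={A} ∩ U={A} → {A} (+0)
site 2, node EMU: E={G} ∪ MU={A} → {A,G} (+1)
site 2, node EHMU: EMU={A,G} ∪ H={C} → {A,C,G} (+1)
site 3, node MU: M={C} ∩ U={C} → {C} (+0)
site 3, node EMU: E={G} ∪ MU={C} → {C,G} (+1)
site 3, node EHMU: EMU={C,G} ∪ H={T} → {C,G,T} (+1)
per-site changes: [2, 3, 2, 2]; total = 9

9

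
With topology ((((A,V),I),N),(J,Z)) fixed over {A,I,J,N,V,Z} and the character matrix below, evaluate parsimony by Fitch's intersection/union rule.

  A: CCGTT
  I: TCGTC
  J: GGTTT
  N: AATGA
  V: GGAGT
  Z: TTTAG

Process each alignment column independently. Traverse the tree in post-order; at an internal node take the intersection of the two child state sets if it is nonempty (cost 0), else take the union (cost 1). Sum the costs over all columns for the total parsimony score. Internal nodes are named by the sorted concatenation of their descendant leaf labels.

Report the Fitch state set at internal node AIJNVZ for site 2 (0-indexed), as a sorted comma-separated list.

T

AV@0: {C} ∪ {G} = {C,G} (union, +1)
AIV@0: {C,G} ∪ {T} = {C,G,T} (union, +1)
AINV@0: {C,G,T} ∪ {A} = {A,C,G,T} (union, +1)
JZ@0: {G} ∪ {T} = {G,T} (union, +1)
AIJNVZ@0: {A,C,G,T} ∩ {G,T} = {G,T} (intersection, +0)
AV@1: {C} ∪ {G} = {C,G} (union, +1)
AIV@1: {C,G} ∩ {C} = {C} (intersection, +0)
AINV@1: {C} ∪ {A} = {A,C} (union, +1)
JZ@1: {G} ∪ {T} = {G,T} (union, +1)
AIJNVZ@1: {A,C} ∪ {G,T} = {A,C,G,T} (union, +1)
AV@2: {G} ∪ {A} = {A,G} (union, +1)
AIV@2: {A,G} ∩ {G} = {G} (intersection, +0)
AINV@2: {G} ∪ {T} = {G,T} (union, +1)
JZ@2: {T} ∩ {T} = {T} (intersection, +0)
AIJNVZ@2: {G,T} ∩ {T} = {T} (intersection, +0)
AV@3: {T} ∪ {G} = {G,T} (union, +1)
AIV@3: {G,T} ∩ {T} = {T} (intersection, +0)
AINV@3: {T} ∪ {G} = {G,T} (union, +1)
JZ@3: {T} ∪ {A} = {A,T} (union, +1)
AIJNVZ@3: {G,T} ∩ {A,T} = {T} (intersection, +0)
AV@4: {T} ∩ {T} = {T} (intersection, +0)
AIV@4: {T} ∪ {C} = {C,T} (union, +1)
AINV@4: {C,T} ∪ {A} = {A,C,T} (union, +1)
JZ@4: {T} ∪ {G} = {G,T} (union, +1)
AIJNVZ@4: {A,C,T} ∩ {G,T} = {T} (intersection, +0)
per-site changes: [4, 4, 2, 3, 3]; total = 16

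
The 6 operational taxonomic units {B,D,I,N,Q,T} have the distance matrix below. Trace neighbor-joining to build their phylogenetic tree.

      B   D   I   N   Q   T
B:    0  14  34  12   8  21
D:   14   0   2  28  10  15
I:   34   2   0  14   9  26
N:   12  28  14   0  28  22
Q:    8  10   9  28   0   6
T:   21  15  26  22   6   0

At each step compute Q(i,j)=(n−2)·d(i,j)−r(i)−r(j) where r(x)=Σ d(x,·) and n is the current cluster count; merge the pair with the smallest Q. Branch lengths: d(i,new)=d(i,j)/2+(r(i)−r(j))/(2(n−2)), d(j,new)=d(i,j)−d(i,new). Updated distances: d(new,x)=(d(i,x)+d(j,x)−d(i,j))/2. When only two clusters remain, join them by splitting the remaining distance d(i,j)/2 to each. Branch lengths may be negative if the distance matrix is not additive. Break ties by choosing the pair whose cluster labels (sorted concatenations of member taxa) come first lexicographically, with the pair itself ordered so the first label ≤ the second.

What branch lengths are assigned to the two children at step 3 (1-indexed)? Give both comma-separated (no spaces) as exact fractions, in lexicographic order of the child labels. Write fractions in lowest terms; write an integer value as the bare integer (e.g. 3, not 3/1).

61/8,63/8

iteration 1: select D,I (d=2, Q=-146); attach at lengths (-1, 3); label the merged cluster DI
  updated: d(B,DI)=23, d(DI,N)=20, d(DI,Q)=17/2, d(DI,T)=39/2
iteration 2: select B,N (d=12, Q=-110); attach at lengths (3, 9); label the merged cluster BN
  updated: d(BN,DI)=31/2, d(BN,Q)=12, d(BN,T)=31/2
iteration 3: select BN,DI (d=31/2, Q=-111/2); attach at lengths (61/8, 63/8); label the merged cluster BDIN
  updated: d(BDIN,Q)=5/2, d(BDIN,T)=39/4
iteration 4: select BDIN,Q (d=5/2, Q=-73/4); attach at lengths (25/8, -5/8); label the merged cluster BDINQ
  updated: d(BDINQ,T)=53/8
iteration 5: select BDINQ,T (d=53/8); attach at lengths (53/16, 53/16); label the merged cluster BDINQT
final tree: ((((B:3,N:9):61/8,(D:-1,I:3):63/8):25/8,Q:-5/8):53/16,T:53/16)
total length: 309/8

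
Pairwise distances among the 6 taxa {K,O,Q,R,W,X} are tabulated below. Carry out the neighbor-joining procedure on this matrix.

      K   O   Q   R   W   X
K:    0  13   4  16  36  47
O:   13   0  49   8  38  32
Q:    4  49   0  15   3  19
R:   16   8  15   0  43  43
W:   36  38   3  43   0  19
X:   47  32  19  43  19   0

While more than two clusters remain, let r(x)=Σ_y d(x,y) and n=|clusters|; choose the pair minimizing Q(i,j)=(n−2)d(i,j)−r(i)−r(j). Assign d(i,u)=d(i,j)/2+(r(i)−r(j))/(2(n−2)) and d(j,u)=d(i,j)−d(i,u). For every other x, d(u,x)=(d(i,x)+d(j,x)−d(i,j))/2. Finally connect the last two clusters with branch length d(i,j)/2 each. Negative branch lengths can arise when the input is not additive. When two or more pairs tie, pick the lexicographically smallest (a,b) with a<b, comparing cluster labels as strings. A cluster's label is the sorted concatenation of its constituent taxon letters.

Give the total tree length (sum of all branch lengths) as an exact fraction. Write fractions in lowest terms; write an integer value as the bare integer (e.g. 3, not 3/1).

step 1: merge (O,R) at d=8, Q=-233; branch lengths O→47/8, R→17/8; new cluster OR
  updated: d(K,OR)=21/2, d(OR,Q)=28, d(OR,W)=73/2, d(OR,X)=67/2
step 2: merge (K,OR) at d=21/2, Q=-349/2; branch lengths K→41/12, OR→85/12; new cluster KOR
  updated: d(KOR,Q)=43/4, d(KOR,W)=31, d(KOR,X)=35
step 3: merge (KOR,Q) at d=43/4, Q=-88; branch lengths KOR→131/8, Q→-45/8; new cluster KOQR
  updated: d(KOQR,W)=93/8, d(KOQR,X)=173/8
step 4: merge (KOQR,W) at d=93/8, Q=-209/4; branch lengths KOQR→57/8, W→9/2; new cluster KOQRW
  updated: d(KOQRW,X)=29/2
step 5: merge (KOQRW,X) at d=29/2; branch lengths KOQRW→29/4, X→29/4; new cluster KOQRWX
final tree: ((((K:41/12,(O:47/8,R:17/8):85/12):131/8,Q:-45/8):57/8,W:9/2):29/4,X:29/4)
total length: 443/8

443/8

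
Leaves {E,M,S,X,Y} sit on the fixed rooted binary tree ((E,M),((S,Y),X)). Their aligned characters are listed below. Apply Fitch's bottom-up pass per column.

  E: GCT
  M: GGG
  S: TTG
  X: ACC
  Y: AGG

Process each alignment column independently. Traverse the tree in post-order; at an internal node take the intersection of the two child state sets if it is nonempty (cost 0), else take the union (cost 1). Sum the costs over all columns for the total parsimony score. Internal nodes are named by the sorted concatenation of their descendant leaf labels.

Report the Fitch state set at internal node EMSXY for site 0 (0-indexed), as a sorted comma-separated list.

A,G

EM@0: {G} ∩ {G} = {G} (intersection, +0)
SY@0: {T} ∪ {A} = {A,T} (union, +1)
SXY@0: {A,T} ∩ {A} = {A} (intersection, +0)
EMSXY@0: {G} ∪ {A} = {A,G} (union, +1)
EM@1: {C} ∪ {G} = {C,G} (union, +1)
SY@1: {T} ∪ {G} = {G,T} (union, +1)
SXY@1: {G,T} ∪ {C} = {C,G,T} (union, +1)
EMSXY@1: {C,G} ∩ {C,G,T} = {C,G} (intersection, +0)
EM@2: {T} ∪ {G} = {G,T} (union, +1)
SY@2: {G} ∩ {G} = {G} (intersection, +0)
SXY@2: {G} ∪ {C} = {C,G} (union, +1)
EMSXY@2: {G,T} ∩ {C,G} = {G} (intersection, +0)
per-site changes: [2, 3, 2]; total = 7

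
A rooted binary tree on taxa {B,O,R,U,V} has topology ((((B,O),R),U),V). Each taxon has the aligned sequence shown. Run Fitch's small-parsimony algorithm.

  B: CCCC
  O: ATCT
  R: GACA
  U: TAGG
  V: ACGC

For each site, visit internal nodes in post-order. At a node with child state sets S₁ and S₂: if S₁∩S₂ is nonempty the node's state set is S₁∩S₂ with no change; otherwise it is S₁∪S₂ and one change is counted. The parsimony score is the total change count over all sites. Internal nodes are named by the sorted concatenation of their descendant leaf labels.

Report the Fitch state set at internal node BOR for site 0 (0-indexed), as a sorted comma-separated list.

A,C,G

BO@0: {C} ∪ {A} = {A,C} (union, +1)
BOR@0: {A,C} ∪ {G} = {A,C,G} (union, +1)
BORU@0: {A,C,G} ∪ {T} = {A,C,G,T} (union, +1)
BORUV@0: {A,C,G,T} ∩ {A} = {A} (intersection, +0)
BO@1: {C} ∪ {T} = {C,T} (union, +1)
BOR@1: {C,T} ∪ {A} = {A,C,T} (union, +1)
BORU@1: {A,C,T} ∩ {A} = {A} (intersection, +0)
BORUV@1: {A} ∪ {C} = {A,C} (union, +1)
BO@2: {C} ∩ {C} = {C} (intersection, +0)
BOR@2: {C} ∩ {C} = {C} (intersection, +0)
BORU@2: {C} ∪ {G} = {C,G} (union, +1)
BORUV@2: {C,G} ∩ {G} = {G} (intersection, +0)
BO@3: {C} ∪ {T} = {C,T} (union, +1)
BOR@3: {C,T} ∪ {A} = {A,C,T} (union, +1)
BORU@3: {A,C,T} ∪ {G} = {A,C,G,T} (union, +1)
BORUV@3: {A,C,G,T} ∩ {C} = {C} (intersection, +0)
per-site changes: [3, 3, 1, 3]; total = 10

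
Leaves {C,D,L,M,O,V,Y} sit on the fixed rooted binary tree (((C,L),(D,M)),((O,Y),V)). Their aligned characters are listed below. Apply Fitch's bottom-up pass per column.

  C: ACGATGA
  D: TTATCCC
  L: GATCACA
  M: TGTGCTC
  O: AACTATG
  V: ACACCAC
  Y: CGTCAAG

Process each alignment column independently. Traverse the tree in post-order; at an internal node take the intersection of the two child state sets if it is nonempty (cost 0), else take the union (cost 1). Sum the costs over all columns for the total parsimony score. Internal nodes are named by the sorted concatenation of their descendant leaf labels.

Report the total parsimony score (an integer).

[col 0] CL: children C:{A}, L:{G} ∪→ {A,G}; cost 1
[col 0] DM: children D:{T}, M:{T} ∩→ {T}; cost 0
[col 0] CDLM: children CL:{A,G}, DM:{T} ∪→ {A,G,T}; cost 1
[col 0] OY: children O:{A}, Y:{C} ∪→ {A,C}; cost 1
[col 0] OVY: children OY:{A,C}, V:{A} ∩→ {A}; cost 0
[col 0] CDLMOVY: children CDLM:{A,G,T}, OVY:{A} ∩→ {A}; cost 0
[col 1] CL: children C:{C}, L:{A} ∪→ {A,C}; cost 1
[col 1] DM: children D:{T}, M:{G} ∪→ {G,T}; cost 1
[col 1] CDLM: children CL:{A,C}, DM:{G,T} ∪→ {A,C,G,T}; cost 1
[col 1] OY: children O:{A}, Y:{G} ∪→ {A,G}; cost 1
[col 1] OVY: children OY:{A,G}, V:{C} ∪→ {A,C,G}; cost 1
[col 1] CDLMOVY: children CDLM:{A,C,G,T}, OVY:{A,C,G} ∩→ {A,C,G}; cost 0
[col 2] CL: children C:{G}, L:{T} ∪→ {G,T}; cost 1
[col 2] DM: children D:{A}, M:{T} ∪→ {A,T}; cost 1
[col 2] CDLM: children CL:{G,T}, DM:{A,T} ∩→ {T}; cost 0
[col 2] OY: children O:{C}, Y:{T} ∪→ {C,T}; cost 1
[col 2] OVY: children OY:{C,T}, V:{A} ∪→ {A,C,T}; cost 1
[col 2] CDLMOVY: children CDLM:{T}, OVY:{A,C,T} ∩→ {T}; cost 0
[col 3] CL: children C:{A}, L:{C} ∪→ {A,C}; cost 1
[col 3] DM: children D:{T}, M:{G} ∪→ {G,T}; cost 1
[col 3] CDLM: children CL:{A,C}, DM:{G,T} ∪→ {A,C,G,T}; cost 1
[col 3] OY: children O:{T}, Y:{C} ∪→ {C,T}; cost 1
[col 3] OVY: children OY:{C,T}, V:{C} ∩→ {C}; cost 0
[col 3] CDLMOVY: children CDLM:{A,C,G,T}, OVY:{C} ∩→ {C}; cost 0
[col 4] CL: children C:{T}, L:{A} ∪→ {A,T}; cost 1
[col 4] DM: children D:{C}, M:{C} ∩→ {C}; cost 0
[col 4] CDLM: children CL:{A,T}, DM:{C} ∪→ {A,C,T}; cost 1
[col 4] OY: children O:{A}, Y:{A} ∩→ {A}; cost 0
[col 4] OVY: children OY:{A}, V:{C} ∪→ {A,C}; cost 1
[col 4] CDLMOVY: children CDLM:{A,C,T}, OVY:{A,C} ∩→ {A,C}; cost 0
[col 5] CL: children C:{G}, L:{C} ∪→ {C,G}; cost 1
[col 5] DM: children D:{C}, M:{T} ∪→ {C,T}; cost 1
[col 5] CDLM: children CL:{C,G}, DM:{C,T} ∩→ {C}; cost 0
[col 5] OY: children O:{T}, Y:{A} ∪→ {A,T}; cost 1
[col 5] OVY: children OY:{A,T}, V:{A} ∩→ {A}; cost 0
[col 5] CDLMOVY: children CDLM:{C}, OVY:{A} ∪→ {A,C}; cost 1
[col 6] CL: children C:{A}, L:{A} ∩→ {A}; cost 0
[col 6] DM: children D:{C}, M:{C} ∩→ {C}; cost 0
[col 6] CDLM: children CL:{A}, DM:{C} ∪→ {A,C}; cost 1
[col 6] OY: children O:{G}, Y:{G} ∩→ {G}; cost 0
[col 6] OVY: children OY:{G}, V:{C} ∪→ {C,G}; cost 1
[col 6] CDLMOVY: children CDLM:{A,C}, OVY:{C,G} ∩→ {C}; cost 0
per-site changes: [3, 5, 4, 4, 3, 4, 2]; total = 25

25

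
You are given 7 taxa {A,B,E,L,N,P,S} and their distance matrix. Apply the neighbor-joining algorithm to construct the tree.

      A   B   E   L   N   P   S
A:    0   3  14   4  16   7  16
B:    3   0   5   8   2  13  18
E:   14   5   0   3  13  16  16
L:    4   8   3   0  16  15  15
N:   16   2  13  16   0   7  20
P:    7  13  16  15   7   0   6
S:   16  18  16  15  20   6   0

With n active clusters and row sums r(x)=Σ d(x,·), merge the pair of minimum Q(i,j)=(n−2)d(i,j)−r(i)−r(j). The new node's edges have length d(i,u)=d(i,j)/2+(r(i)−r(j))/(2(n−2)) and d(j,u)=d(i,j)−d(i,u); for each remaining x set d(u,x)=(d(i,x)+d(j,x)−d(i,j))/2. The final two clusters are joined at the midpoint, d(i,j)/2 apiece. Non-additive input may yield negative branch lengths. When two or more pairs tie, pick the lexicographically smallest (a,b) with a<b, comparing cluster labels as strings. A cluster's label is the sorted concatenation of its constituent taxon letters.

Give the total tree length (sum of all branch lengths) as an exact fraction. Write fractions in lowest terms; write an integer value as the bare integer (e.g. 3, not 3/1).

iteration 1: select P,S (d=6, Q=-125); attach at lengths (3/10, 57/10); label the merged cluster PS
  updated: d(A,PS)=17/2, d(B,PS)=25/2, d(E,PS)=13, d(L,PS)=12, d(N,PS)=21/2
iteration 2: select B,N (d=2, Q=-80); attach at lengths (-19/8, 35/8); label the merged cluster BN
  updated: d(A,BN)=17/2, d(BN,E)=8, d(BN,L)=11, d(BN,PS)=21/2
iteration 3: select E,L (d=3, Q=-59); attach at lengths (17/6, 1/6); label the merged cluster EL
  updated: d(A,EL)=15/2, d(BN,EL)=8, d(EL,PS)=11
iteration 4: select A,PS (d=17/2, Q=-75/2); attach at lengths (23/8, 45/8); label the merged cluster APS
  updated: d(APS,BN)=21/4, d(APS,EL)=5
iteration 5: select APS,BN (d=21/4, Q=-73/4); attach at lengths (9/8, 33/8); label the merged cluster ABNPS
  updated: d(ABNPS,EL)=31/8
iteration 6: select ABNPS,EL (d=31/8); attach at lengths (31/16, 31/16); label the merged cluster ABELNPS
final tree: (((A:23/8,(P:3/10,S:57/10):45/8):9/8,(B:-19/8,N:35/8):33/8):31/16,(E:17/6,L:1/6):31/16)
total length: 229/8

229/8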